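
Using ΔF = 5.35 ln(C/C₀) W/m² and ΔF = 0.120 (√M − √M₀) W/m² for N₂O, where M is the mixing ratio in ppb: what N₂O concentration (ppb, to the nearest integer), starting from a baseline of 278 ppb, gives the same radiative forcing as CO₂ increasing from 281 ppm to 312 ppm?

CO₂ forcing: 5.35 × ln(312/281) = 5.35 × 0.104649 = 0.55987 W/m².
Set 0.120(√M − √278) = 0.55987: √M = 0.55987/0.120 + √278 = 4.6656 + 16.6733 = 21.3389.
M = (21.3389)² = 455.35 ppb.

M ≈ 455 ppb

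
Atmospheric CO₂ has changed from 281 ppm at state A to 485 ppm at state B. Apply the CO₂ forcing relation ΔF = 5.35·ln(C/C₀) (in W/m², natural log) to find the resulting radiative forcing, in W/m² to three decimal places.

CO₂ absorption bands are partially saturated, so forcing scales with the logarithm of the concentration ratio.
CO₂: 5.35 × ln(485/281) = 5.35 × ln(1.72598) = 5.35 × 0.54580 = 2.9200 W/m².

ΔF = 2.920 W/m²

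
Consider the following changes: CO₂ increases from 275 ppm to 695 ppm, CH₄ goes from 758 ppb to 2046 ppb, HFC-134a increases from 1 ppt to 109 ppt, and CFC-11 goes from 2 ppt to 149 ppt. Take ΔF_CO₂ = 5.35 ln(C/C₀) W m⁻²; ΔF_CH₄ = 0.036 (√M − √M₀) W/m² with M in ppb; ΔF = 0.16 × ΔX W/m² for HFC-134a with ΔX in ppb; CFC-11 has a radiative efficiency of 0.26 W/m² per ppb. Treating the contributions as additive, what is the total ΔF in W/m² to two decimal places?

ΔF = 5.65 W/m²

CO₂: 5.35 × ln(695/275) = 5.35 × ln(2.52727) = 5.35 × 0.92714 = 4.9602 W/m².
CH₄: 0.036 × (√2046 − √758) = 0.036 × (45.2327 − 27.5318) = 0.036 × 17.7009 = 0.6372 W/m².
HFC-134a: Δ = 109 − 1 = 108 ppt = 0.108 ppb; ΔF = 0.16 × 0.108 = 0.0173 W/m².
CFC-11: Δ = 149 − 2 = 147 ppt = 0.147 ppb; ΔF = 0.26 × 0.147 = 0.0382 W/m².
Total ΔF = 4.9602 + 0.6372 + 0.0173 + 0.0382 = 5.6529 W/m².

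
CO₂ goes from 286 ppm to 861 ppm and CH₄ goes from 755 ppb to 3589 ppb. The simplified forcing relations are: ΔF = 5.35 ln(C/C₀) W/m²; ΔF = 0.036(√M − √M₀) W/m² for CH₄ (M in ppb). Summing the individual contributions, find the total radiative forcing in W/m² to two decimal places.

CO₂: 5.35 × ln(861/286) = 5.35 × ln(3.01049) = 5.35 × 1.10210 = 5.8962 W/m².
CH₄: 0.036 × (√3589 − √755) = 0.036 × (59.9083 − 27.4773) = 0.036 × 32.4310 = 1.1675 W/m².
Total ΔF = 5.8962 + 1.1675 = 7.0637 W/m².

ΔF = 7.06 W/m²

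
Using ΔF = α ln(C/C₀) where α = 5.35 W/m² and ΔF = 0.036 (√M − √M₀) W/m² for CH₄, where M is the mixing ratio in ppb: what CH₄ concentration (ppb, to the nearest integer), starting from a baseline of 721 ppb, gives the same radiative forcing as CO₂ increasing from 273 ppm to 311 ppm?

M ≈ 2136 ppb

CO₂ forcing: 5.35 × ln(311/273) = 5.35 × 0.130321 = 0.69722 W/m².
Set 0.036(√M − √721) = 0.69722: √M = 0.69722/0.036 + √721 = 19.3672 + 26.8514 = 46.2186.
M = (46.2186)² = 2136.16 ppb.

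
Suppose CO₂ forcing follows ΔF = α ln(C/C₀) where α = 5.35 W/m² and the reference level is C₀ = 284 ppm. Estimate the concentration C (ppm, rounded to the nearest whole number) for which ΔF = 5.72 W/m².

Set 5.35 ln(C/284) = 5.72, so ln(C/284) = 5.72/5.35 = 1.06916.
Then C/284 = e^1.06916 = 2.91293, giving C = 284 × 2.91293 = 827.27 ppm.

C ≈ 827 ppm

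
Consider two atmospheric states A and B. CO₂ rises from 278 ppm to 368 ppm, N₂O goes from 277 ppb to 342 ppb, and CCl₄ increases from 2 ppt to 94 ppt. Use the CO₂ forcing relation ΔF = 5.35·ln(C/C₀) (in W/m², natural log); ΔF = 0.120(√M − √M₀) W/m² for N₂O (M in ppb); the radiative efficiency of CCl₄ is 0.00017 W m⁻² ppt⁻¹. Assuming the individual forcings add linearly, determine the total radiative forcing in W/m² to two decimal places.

ΔF = 1.74 W/m²

CO₂: 5.35 × ln(368/278) = 5.35 × ln(1.32374) = 5.35 × 0.28046 = 1.5005 W/m².
N₂O: 0.120 × (√342 − √277) = 0.120 × (18.4932 − 16.6433) = 0.120 × 1.8499 = 0.2220 W/m².
CCl₄: ΔF = 0.00017 × (94 − 2) = 0.00017 × 92 = 0.0156 W/m².
Total ΔF = 1.5005 + 0.2220 + 0.0156 = 1.7381 W/m².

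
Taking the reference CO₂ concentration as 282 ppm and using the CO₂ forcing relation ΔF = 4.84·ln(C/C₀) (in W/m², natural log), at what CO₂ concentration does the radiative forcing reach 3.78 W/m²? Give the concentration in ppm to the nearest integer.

C ≈ 616 ppm

Set 4.84 ln(C/282) = 3.78, so ln(C/282) = 3.78/4.84 = 0.78099.
Then C/282 = e^0.78099 = 2.18363, giving C = 282 × 2.18363 = 615.78 ppm.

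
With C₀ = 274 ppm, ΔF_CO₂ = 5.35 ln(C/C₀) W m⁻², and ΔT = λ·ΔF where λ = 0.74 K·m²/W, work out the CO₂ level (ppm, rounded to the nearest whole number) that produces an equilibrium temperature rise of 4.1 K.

Required forcing: ΔF = ΔT/λ = 4.1/0.74 = 5.5405 W/m².
Then ln(C/274) = ΔF/5.35 = 5.5405/5.35 = 1.03561.
So C = 274 × e^1.03561 = 274 × 2.81682 = 771.81 ppm.

C ≈ 772 ppm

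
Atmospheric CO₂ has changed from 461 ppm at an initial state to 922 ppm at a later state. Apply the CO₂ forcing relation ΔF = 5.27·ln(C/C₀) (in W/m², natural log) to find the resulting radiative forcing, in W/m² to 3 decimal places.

ΔF = 3.653 W/m²

CO₂ absorption bands are partially saturated, so forcing scales with the logarithm of the concentration ratio.
CO₂: 5.27 × ln(922/461) = 5.27 × ln(2.00000) = 5.27 × 0.69315 = 3.6529 W/m².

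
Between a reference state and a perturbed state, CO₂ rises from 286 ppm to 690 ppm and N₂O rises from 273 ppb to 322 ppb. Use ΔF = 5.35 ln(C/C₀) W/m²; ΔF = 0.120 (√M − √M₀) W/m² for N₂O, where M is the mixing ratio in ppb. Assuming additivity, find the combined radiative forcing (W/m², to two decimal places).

ΔF = 4.88 W/m²

CO₂: 5.35 × ln(690/286) = 5.35 × ln(2.41259) = 5.35 × 0.88070 = 4.7117 W/m².
N₂O: 0.120 × (√322 − √273) = 0.120 × (17.9444 − 16.5227) = 0.120 × 1.4217 = 0.1706 W/m².
Total ΔF = 4.7117 + 0.1706 = 4.8823 W/m².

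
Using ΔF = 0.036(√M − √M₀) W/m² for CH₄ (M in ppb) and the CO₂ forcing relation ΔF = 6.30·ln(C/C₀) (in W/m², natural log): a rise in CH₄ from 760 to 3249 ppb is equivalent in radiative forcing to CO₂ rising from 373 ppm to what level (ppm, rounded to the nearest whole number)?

CH₄ forcing: 0.036 × (√3249 − √760) = 0.036 × (57.0000 − 27.5681) = 0.036 × 29.4319 = 1.05955 W/m².
Set 6.30 ln(C/373) = 1.05955: ln(C/373) = 1.05955/6.30 = 0.16818, so C = 373 × e^0.16818 = 373 × 1.18315 = 441.31 ppm.

C ≈ 441 ppm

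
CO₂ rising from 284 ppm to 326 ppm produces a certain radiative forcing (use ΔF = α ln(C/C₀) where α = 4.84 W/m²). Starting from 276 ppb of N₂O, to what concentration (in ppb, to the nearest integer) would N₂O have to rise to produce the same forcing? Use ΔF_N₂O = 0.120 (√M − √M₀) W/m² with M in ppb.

M ≈ 492 ppb

CO₂ forcing: 4.84 × ln(326/284) = 4.84 × 0.137923 = 0.66755 W/m².
Set 0.120(√M − √276) = 0.66755: √M = 0.66755/0.120 + √276 = 5.5629 + 16.6132 = 22.1761.
M = (22.1761)² = 491.78 ppb.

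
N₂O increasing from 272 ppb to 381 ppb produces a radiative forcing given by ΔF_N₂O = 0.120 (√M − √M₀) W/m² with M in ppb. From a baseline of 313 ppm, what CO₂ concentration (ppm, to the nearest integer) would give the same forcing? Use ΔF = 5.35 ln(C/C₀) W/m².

C ≈ 335 ppm

N₂O forcing: 0.120 × (√381 − √272) = 0.120 × (19.5192 − 16.4924) = 0.120 × 3.0268 = 0.36322 W/m².
Set 5.35 ln(C/313) = 0.36322: ln(C/313) = 0.36322/5.35 = 0.06789, so C = 313 × e^0.06789 = 313 × 1.07025 = 334.99 ppm.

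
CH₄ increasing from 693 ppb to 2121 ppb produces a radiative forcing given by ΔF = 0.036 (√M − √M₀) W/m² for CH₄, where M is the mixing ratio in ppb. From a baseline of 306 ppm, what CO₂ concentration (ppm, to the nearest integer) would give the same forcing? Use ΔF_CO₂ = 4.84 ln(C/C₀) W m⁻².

CH₄ forcing: 0.036 × (√2121 − √693) = 0.036 × (46.0543 − 26.3249) = 0.036 × 19.7294 = 0.71026 W/m².
Set 4.84 ln(C/306) = 0.71026: ln(C/306) = 0.71026/4.84 = 0.14675, so C = 306 × e^0.14675 = 306 × 1.15806 = 354.37 ppm.

C ≈ 354 ppm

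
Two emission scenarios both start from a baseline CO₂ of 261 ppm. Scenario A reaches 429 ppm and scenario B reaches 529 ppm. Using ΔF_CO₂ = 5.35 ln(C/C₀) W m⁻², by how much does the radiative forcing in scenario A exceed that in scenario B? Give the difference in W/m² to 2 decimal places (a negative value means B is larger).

ΔF_A − ΔF_B = -1.12 W/m²

ΔF_A = 5.35 ln(429/261) = 5.35 × 0.49694 = 2.6586 W/m².
ΔF_B = 5.35 ln(529/261) = 5.35 × 0.70647 = 3.7796 W/m².
Difference: 2.6586 − 3.7796 = -1.1210 W/m².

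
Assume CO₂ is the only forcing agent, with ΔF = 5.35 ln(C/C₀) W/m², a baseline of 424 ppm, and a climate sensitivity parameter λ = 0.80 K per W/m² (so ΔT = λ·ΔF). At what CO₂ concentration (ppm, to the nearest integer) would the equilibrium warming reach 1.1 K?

C ≈ 548 ppm

Required forcing: ΔF = ΔT/λ = 1.1/0.80 = 1.3750 W/m².
Then ln(C/424) = ΔF/5.35 = 1.3750/5.35 = 0.25701.
So C = 424 × e^0.25701 = 424 × 1.29306 = 548.26 ppm.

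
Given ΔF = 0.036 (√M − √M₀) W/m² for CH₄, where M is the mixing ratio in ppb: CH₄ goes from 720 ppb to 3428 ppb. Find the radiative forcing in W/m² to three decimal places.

CH₄: 0.036 × (√3428 − √720) = 0.036 × (58.5491 − 26.8328) = 0.036 × 31.7163 = 1.1418 W/m².

ΔF = 1.142 W/m²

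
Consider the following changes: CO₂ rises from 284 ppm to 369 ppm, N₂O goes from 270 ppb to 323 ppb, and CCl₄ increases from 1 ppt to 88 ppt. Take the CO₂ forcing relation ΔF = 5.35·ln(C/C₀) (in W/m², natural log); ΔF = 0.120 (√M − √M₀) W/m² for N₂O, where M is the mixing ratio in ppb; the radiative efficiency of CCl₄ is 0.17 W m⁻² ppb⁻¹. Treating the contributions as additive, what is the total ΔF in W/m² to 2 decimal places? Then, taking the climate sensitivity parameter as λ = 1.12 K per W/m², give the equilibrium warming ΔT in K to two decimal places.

CO₂: 5.35 × ln(369/284) = 5.35 × ln(1.29930) = 5.35 × 0.26183 = 1.4008 W/m².
N₂O: 0.120 × (√323 − √270) = 0.120 × (17.9722 − 16.4317) = 0.120 × 1.5405 = 0.1849 W/m².
CCl₄: Δ = 88 − 1 = 87 ppt = 0.087 ppb; ΔF = 0.17 × 0.087 = 0.0148 W/m².
Total ΔF = 1.4008 + 0.1849 + 0.0148 = 1.6005 W/m².
ΔT = λ ΔF = 1.12 × 1.60 = 1.7920 K.

ΔF = 1.60 W/m²; ΔT = 1.79 K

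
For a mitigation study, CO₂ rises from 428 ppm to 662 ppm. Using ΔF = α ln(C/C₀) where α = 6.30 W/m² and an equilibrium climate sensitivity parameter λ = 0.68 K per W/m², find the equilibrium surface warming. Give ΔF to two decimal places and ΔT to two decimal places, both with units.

ΔF = 2.75 W/m²; ΔT = 1.87 K

CO₂: 6.30 × ln(662/428) = 6.30 × ln(1.54673) = 6.30 × 0.43614 = 2.7477 W/m².
ΔT = λ ΔF = 0.68 × 2.75 = 1.8700 K.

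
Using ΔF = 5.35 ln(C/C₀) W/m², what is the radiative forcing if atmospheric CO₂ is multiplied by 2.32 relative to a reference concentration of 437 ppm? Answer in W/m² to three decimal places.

Because the forcing depends only on the ratio C/C₀, the initial concentration does not enter.
ΔF = 5.35 × ln(2.32) = 5.35 × 0.84157 = 4.5024 W/m².

ΔF = 4.502 W/m²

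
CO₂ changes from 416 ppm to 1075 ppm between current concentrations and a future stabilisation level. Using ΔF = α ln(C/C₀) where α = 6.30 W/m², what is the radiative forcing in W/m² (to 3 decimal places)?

CO₂: 6.30 × ln(1075/416) = 6.30 × ln(2.58413) = 6.30 × 0.94939 = 5.9812 W/m².

ΔF = 5.981 W/m²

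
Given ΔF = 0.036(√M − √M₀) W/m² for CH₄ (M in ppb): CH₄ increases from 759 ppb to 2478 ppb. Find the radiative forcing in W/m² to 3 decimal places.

CH₄: 0.036 × (√2478 − √759) = 0.036 × (49.7795 − 27.5500) = 0.036 × 22.2295 = 0.8003 W/m².

ΔF = 0.800 W/m²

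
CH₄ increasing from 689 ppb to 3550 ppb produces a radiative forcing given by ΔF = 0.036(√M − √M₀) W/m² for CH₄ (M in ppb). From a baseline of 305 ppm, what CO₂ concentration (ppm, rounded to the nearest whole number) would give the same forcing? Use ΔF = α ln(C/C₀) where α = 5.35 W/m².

C ≈ 382 ppm

CH₄ forcing: 0.036 × (√3550 − √689) = 0.036 × (59.5819 − 26.2488) = 0.036 × 33.3331 = 1.19999 W/m².
Set 5.35 ln(C/305) = 1.19999: ln(C/305) = 1.19999/5.35 = 0.22430, so C = 305 × e^0.22430 = 305 × 1.25145 = 381.69 ppm.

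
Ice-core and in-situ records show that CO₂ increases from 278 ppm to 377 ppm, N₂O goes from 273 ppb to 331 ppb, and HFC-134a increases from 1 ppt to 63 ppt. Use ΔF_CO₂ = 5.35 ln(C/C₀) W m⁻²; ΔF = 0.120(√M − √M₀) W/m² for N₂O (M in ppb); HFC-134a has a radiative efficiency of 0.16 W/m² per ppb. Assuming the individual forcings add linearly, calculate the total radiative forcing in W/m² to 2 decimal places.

ΔF = 1.84 W/m²

CO₂: 5.35 × ln(377/278) = 5.35 × ln(1.35612) = 5.35 × 0.30463 = 1.6298 W/m².
N₂O: 0.120 × (√331 − √273) = 0.120 × (18.1934 − 16.5227) = 0.120 × 1.6707 = 0.2005 W/m².
HFC-134a: Δ = 63 − 1 = 62 ppt = 0.062 ppb; ΔF = 0.16 × 0.062 = 0.0099 W/m².
Total ΔF = 1.6298 + 0.2005 + 0.0099 = 1.8402 W/m².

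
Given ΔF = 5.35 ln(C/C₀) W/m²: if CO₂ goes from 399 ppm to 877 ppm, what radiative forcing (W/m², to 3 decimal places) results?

CO₂: 5.35 × ln(877/399) = 5.35 × ln(2.19799) = 5.35 × 0.78754 = 4.2133 W/m².

ΔF = 4.213 W/m²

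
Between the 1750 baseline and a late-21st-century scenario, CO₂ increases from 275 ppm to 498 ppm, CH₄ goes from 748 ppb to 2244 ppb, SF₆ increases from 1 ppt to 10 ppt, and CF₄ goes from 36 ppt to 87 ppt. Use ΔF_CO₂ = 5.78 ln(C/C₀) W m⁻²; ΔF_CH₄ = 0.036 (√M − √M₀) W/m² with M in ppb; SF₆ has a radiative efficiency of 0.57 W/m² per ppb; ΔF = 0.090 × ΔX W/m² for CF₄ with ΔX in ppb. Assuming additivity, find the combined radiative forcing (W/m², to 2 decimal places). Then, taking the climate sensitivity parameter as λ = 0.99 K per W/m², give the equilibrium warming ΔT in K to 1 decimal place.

ΔF = 4.16 W/m²; ΔT = 4.1 K

CO₂: 5.78 × ln(498/275) = 5.78 × ln(1.81091) = 5.78 × 0.59383 = 3.4323 W/m².
CH₄: 0.036 × (√2244 − √748) = 0.036 × (47.3709 − 27.3496) = 0.036 × 20.0213 = 0.7208 W/m².
SF₆: Δ = 10 − 1 = 9 ppt = 0.009 ppb; ΔF = 0.57 × 0.009 = 0.0051 W/m².
CF₄: Δ = 87 − 36 = 51 ppt = 0.051 ppb; ΔF = 0.090 × 0.051 = 0.0046 W/m².
Total ΔF = 3.4323 + 0.7208 + 0.0051 + 0.0046 = 4.1628 W/m².
ΔT = λ ΔF = 0.99 × 4.16 = 4.1184 K.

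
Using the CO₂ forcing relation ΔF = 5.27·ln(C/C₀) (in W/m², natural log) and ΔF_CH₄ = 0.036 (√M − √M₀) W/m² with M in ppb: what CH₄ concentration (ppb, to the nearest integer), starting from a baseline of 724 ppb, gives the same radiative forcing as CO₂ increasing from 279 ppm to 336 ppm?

CO₂ forcing: 5.27 × ln(336/279) = 5.27 × 0.185899 = 0.97969 W/m².
Set 0.036(√M − √724) = 0.97969: √M = 0.97969/0.036 + √724 = 27.2136 + 26.9072 = 54.1208.
M = (54.1208)² = 2929.06 ppb.

M ≈ 2929 ppb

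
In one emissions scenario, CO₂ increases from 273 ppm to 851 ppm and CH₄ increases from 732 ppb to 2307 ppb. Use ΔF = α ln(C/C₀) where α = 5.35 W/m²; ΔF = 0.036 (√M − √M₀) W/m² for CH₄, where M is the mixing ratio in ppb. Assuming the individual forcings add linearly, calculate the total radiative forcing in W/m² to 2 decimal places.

CO₂: 5.35 × ln(851/273) = 5.35 × ln(3.11722) = 5.35 × 1.13694 = 6.0826 W/m².
CH₄: 0.036 × (√2307 − √732) = 0.036 × (48.0312 − 27.0555) = 0.036 × 20.9757 = 0.7551 W/m².
Total ΔF = 6.0826 + 0.7551 = 6.8377 W/m².

ΔF = 6.84 W/m²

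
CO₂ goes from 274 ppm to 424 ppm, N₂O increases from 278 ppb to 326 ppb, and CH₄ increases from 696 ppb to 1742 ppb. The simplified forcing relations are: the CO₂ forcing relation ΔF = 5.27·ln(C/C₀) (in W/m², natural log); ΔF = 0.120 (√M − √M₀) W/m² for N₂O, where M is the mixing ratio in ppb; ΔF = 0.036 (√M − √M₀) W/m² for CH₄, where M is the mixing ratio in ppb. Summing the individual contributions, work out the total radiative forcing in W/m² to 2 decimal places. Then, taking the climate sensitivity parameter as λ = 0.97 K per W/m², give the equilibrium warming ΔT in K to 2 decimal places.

ΔF = 3.02 W/m²; ΔT = 2.93 K

CO₂: 5.27 × ln(424/274) = 5.27 × ln(1.54745) = 5.27 × 0.43661 = 2.3009 W/m².
N₂O: 0.120 × (√326 − √278) = 0.120 × (18.0555 − 16.6733) = 0.120 × 1.3822 = 0.1659 W/m².
CH₄: 0.036 × (√1742 − √696) = 0.036 × (41.7373 − 26.3818) = 0.036 × 15.3555 = 0.5528 W/m².
Total ΔF = 2.3009 + 0.1659 + 0.5528 = 3.0196 W/m².
ΔT = λ ΔF = 0.97 × 3.02 = 2.9294 K.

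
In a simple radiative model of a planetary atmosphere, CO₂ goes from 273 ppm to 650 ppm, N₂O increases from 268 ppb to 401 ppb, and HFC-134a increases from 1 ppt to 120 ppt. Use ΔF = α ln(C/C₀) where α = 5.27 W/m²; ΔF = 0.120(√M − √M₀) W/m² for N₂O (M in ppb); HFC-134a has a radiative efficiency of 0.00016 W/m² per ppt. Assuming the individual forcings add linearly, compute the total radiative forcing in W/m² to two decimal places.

CO₂: 5.27 × ln(650/273) = 5.27 × ln(2.38095) = 5.27 × 0.86750 = 4.5717 W/m².
N₂O: 0.120 × (√401 − √268) = 0.120 × (20.0250 − 16.3707) = 0.120 × 3.6543 = 0.4385 W/m².
HFC-134a: ΔF = 0.00016 × (120 − 1) = 0.00016 × 119 = 0.0190 W/m².
Total ΔF = 4.5717 + 0.4385 + 0.0190 = 5.0292 W/m².

ΔF = 5.03 W/m²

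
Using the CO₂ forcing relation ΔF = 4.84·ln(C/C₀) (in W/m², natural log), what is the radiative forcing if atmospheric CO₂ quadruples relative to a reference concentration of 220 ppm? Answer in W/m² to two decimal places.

ΔF = 6.71 W/m²

ΔF = 4.84 × ln(4) = 4.84 × 1.38629 = 6.7096 W/m².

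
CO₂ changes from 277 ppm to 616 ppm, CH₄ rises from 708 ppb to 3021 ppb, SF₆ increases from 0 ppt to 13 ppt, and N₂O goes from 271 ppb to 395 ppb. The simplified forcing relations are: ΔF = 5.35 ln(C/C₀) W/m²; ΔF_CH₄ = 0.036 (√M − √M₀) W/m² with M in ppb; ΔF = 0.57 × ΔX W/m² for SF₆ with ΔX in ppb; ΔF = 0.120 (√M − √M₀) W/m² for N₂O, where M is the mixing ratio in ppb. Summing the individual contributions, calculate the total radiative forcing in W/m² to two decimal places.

CO₂: 5.35 × ln(616/277) = 5.35 × ln(2.22383) = 5.35 × 0.79923 = 4.2759 W/m².
CH₄: 0.036 × (√3021 − √708) = 0.036 × (54.9636 − 26.6083) = 0.036 × 28.3553 = 1.0208 W/m².
SF₆: Δ = 13 − 0 = 13 ppt = 0.013 ppb; ΔF = 0.57 × 0.013 = 0.0074 W/m².
N₂O: 0.120 × (√395 − √271) = 0.120 × (19.8746 − 16.4621) = 0.120 × 3.4125 = 0.4095 W/m².
Total ΔF = 4.2759 + 1.0208 + 0.0074 + 0.4095 = 5.7136 W/m².

ΔF = 5.71 W/m²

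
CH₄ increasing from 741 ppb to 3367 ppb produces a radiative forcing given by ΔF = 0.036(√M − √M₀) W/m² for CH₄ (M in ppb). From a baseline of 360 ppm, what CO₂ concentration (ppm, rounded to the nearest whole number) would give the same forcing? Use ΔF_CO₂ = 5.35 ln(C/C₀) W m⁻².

CH₄ forcing: 0.036 × (√3367 − √741) = 0.036 × (58.0259 − 27.2213) = 0.036 × 30.8046 = 1.10897 W/m².
Set 5.35 ln(C/360) = 1.10897: ln(C/360) = 1.10897/5.35 = 0.20728, so C = 360 × e^0.20728 = 360 × 1.23033 = 442.92 ppm.

C ≈ 443 ppm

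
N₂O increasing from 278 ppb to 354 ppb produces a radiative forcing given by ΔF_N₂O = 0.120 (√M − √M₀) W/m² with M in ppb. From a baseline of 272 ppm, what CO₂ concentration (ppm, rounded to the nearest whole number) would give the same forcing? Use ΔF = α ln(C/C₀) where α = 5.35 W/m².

N₂O forcing: 0.120 × (√354 − √278) = 0.120 × (18.8149 − 16.6733) = 0.120 × 2.1416 = 0.25699 W/m².
Set 5.35 ln(C/272) = 0.25699: ln(C/272) = 0.25699/5.35 = 0.04804, so C = 272 × e^0.04804 = 272 × 1.04921 = 285.39 ppm.

C ≈ 285 ppm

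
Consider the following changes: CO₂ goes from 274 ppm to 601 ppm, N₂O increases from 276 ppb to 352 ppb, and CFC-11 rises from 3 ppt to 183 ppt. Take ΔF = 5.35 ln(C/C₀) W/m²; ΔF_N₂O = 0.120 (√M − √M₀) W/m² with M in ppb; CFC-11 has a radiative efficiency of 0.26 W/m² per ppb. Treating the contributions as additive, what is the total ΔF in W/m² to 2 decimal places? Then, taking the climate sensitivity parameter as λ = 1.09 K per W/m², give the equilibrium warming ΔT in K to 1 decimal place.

CO₂: 5.35 × ln(601/274) = 5.35 × ln(2.19343) = 5.35 × 0.78547 = 4.2023 W/m².
N₂O: 0.120 × (√352 − √276) = 0.120 × (18.7617 − 16.6132) = 0.120 × 2.1485 = 0.2578 W/m².
CFC-11: Δ = 183 − 3 = 180 ppt = 0.180 ppb; ΔF = 0.26 × 0.180 = 0.0468 W/m².
Total ΔF = 4.2023 + 0.2578 + 0.0468 = 4.5069 W/m².
ΔT = λ ΔF = 1.09 × 4.51 = 4.9159 K.

ΔF = 4.51 W/m²; ΔT = 4.9 K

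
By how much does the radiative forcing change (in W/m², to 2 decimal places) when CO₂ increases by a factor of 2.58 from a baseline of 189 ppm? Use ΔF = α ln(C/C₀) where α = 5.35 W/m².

ΔF = 5.07 W/m²

ΔF = 5.35 × ln(2.58) = 5.35 × 0.94779 = 5.0707 W/m².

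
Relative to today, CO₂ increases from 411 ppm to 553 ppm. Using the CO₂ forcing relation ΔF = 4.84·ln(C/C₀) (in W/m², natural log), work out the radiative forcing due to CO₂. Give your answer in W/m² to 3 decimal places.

CO₂: 4.84 × ln(553/411) = 4.84 × ln(1.34550) = 4.84 × 0.29677 = 1.4364 W/m².

ΔF = 1.436 W/m²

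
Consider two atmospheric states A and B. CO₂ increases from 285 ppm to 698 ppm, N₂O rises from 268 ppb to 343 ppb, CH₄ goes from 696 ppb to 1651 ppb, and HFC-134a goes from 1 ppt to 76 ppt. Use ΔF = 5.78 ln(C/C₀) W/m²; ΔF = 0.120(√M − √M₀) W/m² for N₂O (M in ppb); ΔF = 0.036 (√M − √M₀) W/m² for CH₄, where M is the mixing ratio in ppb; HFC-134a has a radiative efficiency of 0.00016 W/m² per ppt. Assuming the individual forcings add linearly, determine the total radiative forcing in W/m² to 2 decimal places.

ΔF = 5.96 W/m²

CO₂: 5.78 × ln(698/285) = 5.78 × ln(2.44912) = 5.78 × 0.89573 = 5.1773 W/m².
N₂O: 0.120 × (√343 − √268) = 0.120 × (18.5203 − 16.3707) = 0.120 × 2.1496 = 0.2580 W/m².
CH₄: 0.036 × (√1651 − √696) = 0.036 × (40.6325 − 26.3818) = 0.036 × 14.2507 = 0.5130 W/m².
HFC-134a: ΔF = 0.00016 × (76 − 1) = 0.00016 × 75 = 0.0120 W/m².
Total ΔF = 5.1773 + 0.2580 + 0.5130 + 0.0120 = 5.9603 W/m².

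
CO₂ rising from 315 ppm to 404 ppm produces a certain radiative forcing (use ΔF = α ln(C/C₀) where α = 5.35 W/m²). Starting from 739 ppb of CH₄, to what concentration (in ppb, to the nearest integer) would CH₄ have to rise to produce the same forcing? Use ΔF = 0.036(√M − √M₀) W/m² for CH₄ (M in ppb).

CO₂ forcing: 5.35 × ln(404/315) = 5.35 × 0.248842 = 1.33130 W/m².
Set 0.036(√M − √739) = 1.33130: √M = 1.33130/0.036 + √739 = 36.9806 + 27.1846 = 64.1652.
M = (64.1652)² = 4117.17 ppb.

M ≈ 4117 ppb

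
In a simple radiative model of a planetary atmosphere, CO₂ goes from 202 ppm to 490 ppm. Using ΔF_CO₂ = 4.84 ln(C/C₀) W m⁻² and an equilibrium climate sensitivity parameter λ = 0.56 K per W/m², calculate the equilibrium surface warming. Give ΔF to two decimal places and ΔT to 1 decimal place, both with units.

CO₂: 4.84 × ln(490/202) = 4.84 × ln(2.42574) = 4.84 × 0.88614 = 4.2889 W/m².
ΔT = λ ΔF = 0.56 × 4.29 = 2.4024 K.

ΔF = 4.29 W/m²; ΔT = 2.4 K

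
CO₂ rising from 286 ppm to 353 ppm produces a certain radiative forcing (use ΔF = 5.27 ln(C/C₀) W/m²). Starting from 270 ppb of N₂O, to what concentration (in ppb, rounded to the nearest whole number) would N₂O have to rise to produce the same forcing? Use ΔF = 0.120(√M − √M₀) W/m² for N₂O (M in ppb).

CO₂ forcing: 5.27 × ln(353/286) = 5.27 × 0.210476 = 1.10921 W/m².
Set 0.120(√M − √270) = 1.10921: √M = 1.10921/0.120 + √270 = 9.2434 + 16.4317 = 25.6751.
M = (25.6751)² = 659.21 ppb.

M ≈ 659 ppb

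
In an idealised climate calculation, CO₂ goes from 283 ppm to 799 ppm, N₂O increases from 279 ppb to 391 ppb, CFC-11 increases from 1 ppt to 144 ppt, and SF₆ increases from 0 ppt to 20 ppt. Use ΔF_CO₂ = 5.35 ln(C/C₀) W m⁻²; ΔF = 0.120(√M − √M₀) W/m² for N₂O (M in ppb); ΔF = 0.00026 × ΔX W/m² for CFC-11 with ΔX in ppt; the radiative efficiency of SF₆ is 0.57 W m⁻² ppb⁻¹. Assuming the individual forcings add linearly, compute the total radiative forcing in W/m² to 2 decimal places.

CO₂: 5.35 × ln(799/283) = 5.35 × ln(2.82332) = 5.35 × 1.03791 = 5.5528 W/m².
N₂O: 0.120 × (√391 − √279) = 0.120 × (19.7737 − 16.7033) = 0.120 × 3.0704 = 0.3684 W/m².
CFC-11: ΔF = 0.00026 × (144 − 1) = 0.00026 × 143 = 0.0372 W/m².
SF₆: Δ = 20 − 0 = 20 ppt = 0.020 ppb; ΔF = 0.57 × 0.020 = 0.0114 W/m².
Total ΔF = 5.5528 + 0.3684 + 0.0372 + 0.0114 = 5.9698 W/m².

ΔF = 5.97 W/m²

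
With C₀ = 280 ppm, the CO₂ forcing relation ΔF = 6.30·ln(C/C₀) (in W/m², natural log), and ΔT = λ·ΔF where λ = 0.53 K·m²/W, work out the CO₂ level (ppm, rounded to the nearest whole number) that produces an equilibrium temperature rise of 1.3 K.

Required forcing: ΔF = ΔT/λ = 1.3/0.53 = 2.4528 W/m².
Then ln(C/280) = ΔF/6.30 = 2.4528/6.30 = 0.38933.
So C = 280 × e^0.38933 = 280 × 1.47599 = 413.28 ppm.

C ≈ 413 ppm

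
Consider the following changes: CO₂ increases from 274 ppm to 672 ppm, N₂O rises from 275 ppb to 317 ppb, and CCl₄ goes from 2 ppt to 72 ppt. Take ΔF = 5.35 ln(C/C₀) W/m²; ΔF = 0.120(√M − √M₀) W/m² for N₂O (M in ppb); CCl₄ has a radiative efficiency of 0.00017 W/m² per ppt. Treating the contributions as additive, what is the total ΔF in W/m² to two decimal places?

CO₂: 5.35 × ln(672/274) = 5.35 × ln(2.45255) = 5.35 × 0.89713 = 4.7996 W/m².
N₂O: 0.120 × (√317 − √275) = 0.120 × (17.8045 − 16.5831) = 0.120 × 1.2214 = 0.1466 W/m².
CCl₄: ΔF = 0.00017 × (72 − 2) = 0.00017 × 70 = 0.0119 W/m².
Total ΔF = 4.7996 + 0.1466 + 0.0119 = 4.9581 W/m².

ΔF = 4.96 W/m²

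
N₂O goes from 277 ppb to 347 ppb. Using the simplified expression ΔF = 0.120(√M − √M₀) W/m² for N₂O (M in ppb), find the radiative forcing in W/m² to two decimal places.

N₂O: 0.120 × (√347 − √277) = 0.120 × (18.6279 − 16.6433) = 0.120 × 1.9846 = 0.2382 W/m².

ΔF = 0.24 W/m²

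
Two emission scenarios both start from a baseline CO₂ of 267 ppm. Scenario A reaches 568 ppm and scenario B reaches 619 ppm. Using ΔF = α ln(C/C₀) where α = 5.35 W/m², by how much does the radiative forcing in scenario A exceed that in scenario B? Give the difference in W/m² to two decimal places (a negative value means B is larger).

ΔF_A − ΔF_B = -0.46 W/m²

ΔF_A = 5.35 ln(568/267) = 5.35 × 0.75487 = 4.0386 W/m².
ΔF_B = 5.35 ln(619/267) = 5.35 × 0.84086 = 4.4986 W/m².
Difference: 4.0386 − 4.4986 = -0.4600 W/m².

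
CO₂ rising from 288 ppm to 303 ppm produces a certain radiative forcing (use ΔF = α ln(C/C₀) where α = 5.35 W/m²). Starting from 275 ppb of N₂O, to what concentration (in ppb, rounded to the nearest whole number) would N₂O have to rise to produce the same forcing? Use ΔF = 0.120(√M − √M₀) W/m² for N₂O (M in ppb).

CO₂ forcing: 5.35 × ln(303/288) = 5.35 × 0.050772 = 0.27163 W/m².
Set 0.120(√M − √275) = 0.27163: √M = 0.27163/0.120 + √275 = 2.2636 + 16.5831 = 18.8467.
M = (18.8467)² = 355.20 ppb.

M ≈ 355 ppb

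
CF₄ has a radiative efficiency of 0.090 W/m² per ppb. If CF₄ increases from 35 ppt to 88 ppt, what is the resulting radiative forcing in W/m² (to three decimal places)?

ΔF = 0.005 W/m²

CF₄: Δ = 88 − 35 = 53 ppt = 0.053 ppb; ΔF = 0.090 × 0.053 = 0.0048 W/m².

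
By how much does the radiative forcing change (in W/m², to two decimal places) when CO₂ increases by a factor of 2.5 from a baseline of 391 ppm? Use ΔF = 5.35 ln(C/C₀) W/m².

ΔF = 5.35 × ln(2.5) = 5.35 × 0.91629 = 4.9022 W/m².

ΔF = 4.90 W/m²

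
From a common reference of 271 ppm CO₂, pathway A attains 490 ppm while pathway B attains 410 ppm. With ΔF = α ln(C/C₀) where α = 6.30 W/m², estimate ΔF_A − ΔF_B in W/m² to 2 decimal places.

ΔF_A − ΔF_B = 1.12 W/m²

ΔF_A = 6.30 ln(490/271) = 6.30 × 0.59229 = 3.7314 W/m².
ΔF_B = 6.30 ln(410/271) = 6.30 × 0.41404 = 2.6085 W/m².
Difference: 3.7314 − 2.6085 = 1.1229 W/m².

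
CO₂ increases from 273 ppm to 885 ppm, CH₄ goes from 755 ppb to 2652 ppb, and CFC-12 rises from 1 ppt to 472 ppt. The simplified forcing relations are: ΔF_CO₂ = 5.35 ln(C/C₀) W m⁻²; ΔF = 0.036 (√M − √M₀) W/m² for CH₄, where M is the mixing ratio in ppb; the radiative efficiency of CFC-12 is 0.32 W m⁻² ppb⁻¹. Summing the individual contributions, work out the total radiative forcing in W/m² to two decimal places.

CO₂: 5.35 × ln(885/273) = 5.35 × ln(3.24176) = 5.35 × 1.17612 = 6.2922 W/m².
CH₄: 0.036 × (√2652 − √755) = 0.036 × (51.4976 − 27.4773) = 0.036 × 24.0203 = 0.8647 W/m².
CFC-12: Δ = 472 − 1 = 471 ppt = 0.471 ppb; ΔF = 0.32 × 0.471 = 0.1507 W/m².
Total ΔF = 6.2922 + 0.8647 + 0.1507 = 7.3076 W/m².

ΔF = 7.31 W/m²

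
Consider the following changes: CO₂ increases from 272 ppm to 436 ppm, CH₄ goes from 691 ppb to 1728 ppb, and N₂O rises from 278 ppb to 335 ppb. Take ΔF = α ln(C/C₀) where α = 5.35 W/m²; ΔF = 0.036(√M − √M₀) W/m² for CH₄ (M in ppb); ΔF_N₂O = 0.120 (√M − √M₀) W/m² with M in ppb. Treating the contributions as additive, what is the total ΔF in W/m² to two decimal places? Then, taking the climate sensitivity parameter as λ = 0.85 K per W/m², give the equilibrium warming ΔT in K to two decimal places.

CO₂: 5.35 × ln(436/272) = 5.35 × ln(1.60294) = 5.35 × 0.47184 = 2.5243 W/m².
CH₄: 0.036 × (√1728 − √691) = 0.036 × (41.5692 − 26.2869) = 0.036 × 15.2823 = 0.5502 W/m².
N₂O: 0.120 × (√335 − √278) = 0.120 × (18.3030 − 16.6733) = 0.120 × 1.6297 = 0.1956 W/m².
Total ΔF = 2.5243 + 0.5502 + 0.1956 = 3.2701 W/m².
ΔT = λ ΔF = 0.85 × 3.27 = 2.7795 K.

ΔF = 3.27 W/m²; ΔT = 2.78 K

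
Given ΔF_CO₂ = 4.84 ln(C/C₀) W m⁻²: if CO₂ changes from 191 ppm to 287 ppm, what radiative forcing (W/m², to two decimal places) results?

ΔF = 1.97 W/m²

CO₂ absorption bands are partially saturated, so forcing scales with the logarithm of the concentration ratio.
CO₂: 4.84 × ln(287/191) = 4.84 × ln(1.50262) = 4.84 × 0.40721 = 1.9709 W/m².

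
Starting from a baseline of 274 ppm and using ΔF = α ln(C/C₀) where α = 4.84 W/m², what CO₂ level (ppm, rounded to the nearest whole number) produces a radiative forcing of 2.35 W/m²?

Set 4.84 ln(C/274) = 2.35, so ln(C/274) = 2.35/4.84 = 0.48554.
Then C/274 = e^0.48554 = 1.62505, giving C = 274 × 1.62505 = 445.26 ppm.

C ≈ 445 ppm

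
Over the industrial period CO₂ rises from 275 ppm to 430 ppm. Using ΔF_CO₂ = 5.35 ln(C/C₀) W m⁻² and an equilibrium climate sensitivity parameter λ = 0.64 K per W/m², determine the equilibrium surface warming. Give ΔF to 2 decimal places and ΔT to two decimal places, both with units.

ΔF = 2.39 W/m²; ΔT = 1.53 K

CO₂: 5.35 × ln(430/275) = 5.35 × ln(1.56364) = 5.35 × 0.44702 = 2.3916 W/m².
ΔT = λ ΔF = 0.64 × 2.39 = 1.5296 K.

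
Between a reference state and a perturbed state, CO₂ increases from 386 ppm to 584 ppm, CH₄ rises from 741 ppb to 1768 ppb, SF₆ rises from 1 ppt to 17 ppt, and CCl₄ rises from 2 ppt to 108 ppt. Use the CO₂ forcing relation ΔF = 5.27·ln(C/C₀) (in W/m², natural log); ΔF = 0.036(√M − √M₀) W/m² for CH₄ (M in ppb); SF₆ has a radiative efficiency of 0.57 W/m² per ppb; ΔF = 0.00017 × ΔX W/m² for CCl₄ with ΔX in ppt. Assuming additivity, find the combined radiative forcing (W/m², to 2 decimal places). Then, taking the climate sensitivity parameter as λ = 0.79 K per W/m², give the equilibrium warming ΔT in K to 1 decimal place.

CO₂: 5.27 × ln(584/386) = 5.27 × ln(1.51295) = 5.27 × 0.41406 = 2.1821 W/m².
CH₄: 0.036 × (√1768 − √741) = 0.036 × (42.0476 − 27.2213) = 0.036 × 14.8263 = 0.5337 W/m².
SF₆: Δ = 17 − 1 = 16 ppt = 0.016 ppb; ΔF = 0.57 × 0.016 = 0.0091 W/m².
CCl₄: ΔF = 0.00017 × (108 − 2) = 0.00017 × 106 = 0.0180 W/m².
Total ΔF = 2.1821 + 0.5337 + 0.0091 + 0.0180 = 2.7429 W/m².
ΔT = λ ΔF = 0.79 × 2.74 = 2.1646 K.

ΔF = 2.74 W/m²; ΔT = 2.2 K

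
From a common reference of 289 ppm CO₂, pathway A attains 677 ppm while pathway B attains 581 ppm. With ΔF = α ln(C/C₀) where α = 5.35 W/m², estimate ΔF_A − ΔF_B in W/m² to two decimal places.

ΔF_A − ΔF_B = 0.82 W/m²

ΔF_A = 5.35 ln(677/289) = 5.35 × 0.85124 = 4.5541 W/m².
ΔF_B = 5.35 ln(581/289) = 5.35 × 0.69832 = 3.7360 W/m².
Difference: 4.5541 − 3.7360 = 0.8181 W/m².
(Equivalently, ΔF_A − ΔF_B = 5.35 ln(677/581) = 5.35 × 0.15292 = 0.8181 W/m².)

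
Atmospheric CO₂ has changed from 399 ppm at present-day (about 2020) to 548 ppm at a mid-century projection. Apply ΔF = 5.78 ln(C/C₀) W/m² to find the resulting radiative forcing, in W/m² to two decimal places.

ΔF = 1.83 W/m²

CO₂: 5.78 × ln(548/399) = 5.78 × ln(1.37343) = 5.78 × 0.31731 = 1.8341 W/m².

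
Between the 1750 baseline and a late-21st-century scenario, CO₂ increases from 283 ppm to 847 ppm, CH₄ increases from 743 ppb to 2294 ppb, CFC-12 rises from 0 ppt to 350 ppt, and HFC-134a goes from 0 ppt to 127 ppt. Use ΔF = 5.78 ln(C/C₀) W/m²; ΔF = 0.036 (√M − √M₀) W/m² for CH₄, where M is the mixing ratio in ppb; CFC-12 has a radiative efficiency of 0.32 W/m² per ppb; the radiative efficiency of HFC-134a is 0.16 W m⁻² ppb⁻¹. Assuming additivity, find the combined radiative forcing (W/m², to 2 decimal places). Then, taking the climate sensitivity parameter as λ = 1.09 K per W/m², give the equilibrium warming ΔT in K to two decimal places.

ΔF = 7.21 W/m²; ΔT = 7.86 K

CO₂: 5.78 × ln(847/283) = 5.78 × ln(2.99293) = 5.78 × 1.09625 = 6.3363 W/m².
CH₄: 0.036 × (√2294 − √743) = 0.036 × (47.8957 − 27.2580) = 0.036 × 20.6377 = 0.7430 W/m².
CFC-12: Δ = 350 − 0 = 350 ppt = 0.350 ppb; ΔF = 0.32 × 0.350 = 0.1120 W/m².
HFC-134a: Δ = 127 − 0 = 127 ppt = 0.127 ppb; ΔF = 0.16 × 0.127 = 0.0203 W/m².
Total ΔF = 6.3363 + 0.7430 + 0.1120 + 0.0203 = 7.2116 W/m².
ΔT = λ ΔF = 1.09 × 7.21 = 7.8589 K.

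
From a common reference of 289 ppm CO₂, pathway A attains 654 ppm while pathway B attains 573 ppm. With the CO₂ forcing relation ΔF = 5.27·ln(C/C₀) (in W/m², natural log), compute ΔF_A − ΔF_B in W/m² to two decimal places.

ΔF_A − ΔF_B = 0.70 W/m²

ΔF_A = 5.27 ln(654/289) = 5.27 × 0.81668 = 4.3039 W/m².
ΔF_B = 5.27 ln(573/289) = 5.27 × 0.68446 = 3.6071 W/m².
Difference: 4.3039 − 3.6071 = 0.6968 W/m².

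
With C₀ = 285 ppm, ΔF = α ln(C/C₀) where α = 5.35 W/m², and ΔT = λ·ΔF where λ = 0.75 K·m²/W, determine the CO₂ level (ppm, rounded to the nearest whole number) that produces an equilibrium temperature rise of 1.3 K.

Required forcing: ΔF = ΔT/λ = 1.3/0.75 = 1.7333 W/m².
Then ln(C/285) = ΔF/5.35 = 1.7333/5.35 = 0.32398.
So C = 285 × e^0.32398 = 285 × 1.38262 = 394.05 ppm.

C ≈ 394 ppm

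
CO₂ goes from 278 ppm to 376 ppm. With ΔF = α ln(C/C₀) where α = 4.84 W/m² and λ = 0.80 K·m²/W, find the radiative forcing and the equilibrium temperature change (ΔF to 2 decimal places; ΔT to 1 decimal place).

ΔF = 1.46 W/m²; ΔT = 1.2 K

CO₂: 4.84 × ln(376/278) = 4.84 × ln(1.35252) = 4.84 × 0.30197 = 1.4615 W/m².
ΔT = λ ΔF = 0.80 × 1.46 = 1.1680 K.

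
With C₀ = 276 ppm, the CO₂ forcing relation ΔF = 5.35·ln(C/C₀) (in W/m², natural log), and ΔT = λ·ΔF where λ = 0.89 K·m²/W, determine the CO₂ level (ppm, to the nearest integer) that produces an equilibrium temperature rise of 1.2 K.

C ≈ 355 ppm

Required forcing: ΔF = ΔT/λ = 1.2/0.89 = 1.3483 W/m².
Then ln(C/276) = ΔF/5.35 = 1.3483/5.35 = 0.25202.
So C = 276 × e^0.25202 = 276 × 1.28662 = 355.11 ppm.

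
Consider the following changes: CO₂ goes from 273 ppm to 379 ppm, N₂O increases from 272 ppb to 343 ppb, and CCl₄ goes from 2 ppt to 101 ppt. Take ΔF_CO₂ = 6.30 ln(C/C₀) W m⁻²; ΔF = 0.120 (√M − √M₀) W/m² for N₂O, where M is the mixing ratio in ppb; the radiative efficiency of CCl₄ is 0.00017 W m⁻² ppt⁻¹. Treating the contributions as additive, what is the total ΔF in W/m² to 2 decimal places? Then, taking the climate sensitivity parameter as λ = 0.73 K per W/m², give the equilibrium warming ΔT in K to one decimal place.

CO₂: 6.30 × ln(379/273) = 6.30 × ln(1.38828) = 6.30 × 0.32807 = 2.0668 W/m².
N₂O: 0.120 × (√343 − √272) = 0.120 × (18.5203 − 16.4924) = 0.120 × 2.0279 = 0.2433 W/m².
CCl₄: ΔF = 0.00017 × (101 − 2) = 0.00017 × 99 = 0.0168 W/m².
Total ΔF = 2.0668 + 0.2433 + 0.0168 = 2.3269 W/m².
ΔT = λ ΔF = 0.73 × 2.33 = 1.7009 K.

ΔF = 2.33 W/m²; ΔT = 1.7 K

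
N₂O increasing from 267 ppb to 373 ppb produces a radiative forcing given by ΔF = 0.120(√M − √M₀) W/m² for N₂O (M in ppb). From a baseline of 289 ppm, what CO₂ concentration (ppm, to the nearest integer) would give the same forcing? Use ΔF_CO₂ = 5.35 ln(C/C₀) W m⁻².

N₂O forcing: 0.120 × (√373 − √267) = 0.120 × (19.3132 − 16.3401) = 0.120 × 2.9731 = 0.35677 W/m².
Set 5.35 ln(C/289) = 0.35677: ln(C/289) = 0.35677/5.35 = 0.06669, so C = 289 × e^0.06669 = 289 × 1.06896 = 308.93 ppm.

C ≈ 309 ppm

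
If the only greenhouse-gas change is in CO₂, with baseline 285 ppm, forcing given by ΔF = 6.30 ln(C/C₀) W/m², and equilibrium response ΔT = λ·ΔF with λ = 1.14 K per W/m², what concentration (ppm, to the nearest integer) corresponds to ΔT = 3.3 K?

Required forcing: ΔF = ΔT/λ = 3.3/1.14 = 2.8947 W/m².
Then ln(C/285) = ΔF/6.30 = 2.8947/6.30 = 0.45948.
So C = 285 × e^0.45948 = 285 × 1.58325 = 451.23 ppm.

C ≈ 451 ppm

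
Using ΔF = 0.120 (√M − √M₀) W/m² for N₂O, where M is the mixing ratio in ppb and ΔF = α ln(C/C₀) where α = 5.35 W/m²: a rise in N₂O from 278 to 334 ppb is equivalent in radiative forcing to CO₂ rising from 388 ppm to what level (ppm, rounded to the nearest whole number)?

C ≈ 402 ppm

N₂O forcing: 0.120 × (√334 − √278) = 0.120 × (18.2757 − 16.6733) = 0.120 × 1.6024 = 0.19229 W/m².
Set 5.35 ln(C/388) = 0.19229: ln(C/388) = 0.19229/5.35 = 0.03594, so C = 388 × e^0.03594 = 388 × 1.03659 = 402.20 ppm.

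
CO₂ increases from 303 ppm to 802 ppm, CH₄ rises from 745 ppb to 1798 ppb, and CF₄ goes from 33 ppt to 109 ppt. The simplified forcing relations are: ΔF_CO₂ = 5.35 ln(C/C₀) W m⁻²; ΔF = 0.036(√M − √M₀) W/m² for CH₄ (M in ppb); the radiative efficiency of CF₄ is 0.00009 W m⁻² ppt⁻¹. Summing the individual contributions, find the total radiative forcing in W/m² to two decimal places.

ΔF = 5.76 W/m²

CO₂: 5.35 × ln(802/303) = 5.35 × ln(2.64686) = 5.35 × 0.97337 = 5.2075 W/m².
CH₄: 0.036 × (√1798 − √745) = 0.036 × (42.4028 − 27.2947) = 0.036 × 15.1081 = 0.5439 W/m².
CF₄: ΔF = 0.00009 × (109 − 33) = 0.00009 × 76 = 0.0068 W/m².
Total ΔF = 5.2075 + 0.5439 + 0.0068 = 5.7582 W/m².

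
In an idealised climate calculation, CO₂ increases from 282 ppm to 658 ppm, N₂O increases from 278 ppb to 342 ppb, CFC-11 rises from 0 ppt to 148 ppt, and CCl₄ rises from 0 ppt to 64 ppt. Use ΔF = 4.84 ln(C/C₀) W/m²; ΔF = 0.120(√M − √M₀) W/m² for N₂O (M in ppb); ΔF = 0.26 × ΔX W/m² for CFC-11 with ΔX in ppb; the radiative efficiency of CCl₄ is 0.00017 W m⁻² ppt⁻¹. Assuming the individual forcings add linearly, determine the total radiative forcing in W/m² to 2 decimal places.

ΔF = 4.37 W/m²

CO₂: 4.84 × ln(658/282) = 4.84 × ln(2.33333) = 4.84 × 0.84730 = 4.1009 W/m².
N₂O: 0.120 × (√342 − √278) = 0.120 × (18.4932 − 16.6733) = 0.120 × 1.8199 = 0.2184 W/m².
CFC-11: Δ = 148 − 0 = 148 ppt = 0.148 ppb; ΔF = 0.26 × 0.148 = 0.0385 W/m².
CCl₄: ΔF = 0.00017 × (64 − 0) = 0.00017 × 64 = 0.0109 W/m².
Total ΔF = 4.1009 + 0.2184 + 0.0385 + 0.0109 = 4.3687 W/m².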